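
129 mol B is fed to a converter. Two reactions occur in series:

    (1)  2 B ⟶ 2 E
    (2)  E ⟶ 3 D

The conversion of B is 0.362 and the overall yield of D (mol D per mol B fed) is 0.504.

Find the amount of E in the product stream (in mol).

Conversion of B: B consumed = 2ξ₁ = 0.362 × 129 → ξ₁ = 23.35 mol.
Yield of D: 3ξ₂ / 129 = 0.504 → ξ₂ = 21.67 mol.
Outlet amounts (n = n₀ + Σ ν·ξ):
  B: 129 − 2(23.35) = 82.3
  E: 0 + 2(23.35) − 1(21.67) = 25.03
  D: 0 + 3(21.67) = 65.02

25 mol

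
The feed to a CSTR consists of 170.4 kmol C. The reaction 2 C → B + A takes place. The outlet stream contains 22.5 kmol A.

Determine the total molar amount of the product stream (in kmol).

170 kmol

For A: n = n₀ + 1ξ → 22.5 = 0 + 1ξ, giving ξ = 22.5 kmol.
Outlet amounts (n = n₀ + ν ξ):
  C: 170.4 − 2(22.5) = 125.4
  B: 0 + 1(22.5) = 22.5
  A: 0 + 1(22.5) = 22.5
Total out = 125.4 + 22.5 + 22.5 = 170.4 kmol.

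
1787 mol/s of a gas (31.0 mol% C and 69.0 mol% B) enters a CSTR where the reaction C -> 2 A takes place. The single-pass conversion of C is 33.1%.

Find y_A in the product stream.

0.186

C reacted = 0.331 × 554 = 183.4 mol/s; ν_C = −1, so ξ = 183.4/1 = 183.4 mol/s.
Outlet amounts (n = n₀ + ν ξ):
  C: 554 − 1(183.4) = 370.6
  A: 0 + 2(183.4) = 366.7
  B: 1233 (inert)
Total out = 1970 mol/s; y_A = 366.7 / 1970 = 0.1861.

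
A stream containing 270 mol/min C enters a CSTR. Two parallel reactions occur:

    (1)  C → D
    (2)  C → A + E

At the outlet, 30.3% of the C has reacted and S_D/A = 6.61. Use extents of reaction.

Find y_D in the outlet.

Conversion of C: C consumed = 0.303 × 270 = 81.81 mol/min = 1ξ₁ + 1ξ₂.
Selectivity: 1ξ₁ / (1ξ₂) = 6.61 → ξ₁ = 6.61 ξ₂.
Substitute: (1·6.61 + 1) ξ₂ = 81.81 → ξ₂ = 10.75 mol/min, ξ₁ = 71.06 mol/min.
Outlet amounts (n = n₀ + Σ ν·ξ):
  C: 270 − 1(71.06) − 1(10.75) = 188.2
  D: 0 + 1(71.06) = 71.06
  A: 0 + 1(10.75) = 10.75
  E: 0 + 1(10.75) = 10.75
Total out = 280.8 mol/min; y_D = 71.06 / 280.8 = 0.2531.

0.253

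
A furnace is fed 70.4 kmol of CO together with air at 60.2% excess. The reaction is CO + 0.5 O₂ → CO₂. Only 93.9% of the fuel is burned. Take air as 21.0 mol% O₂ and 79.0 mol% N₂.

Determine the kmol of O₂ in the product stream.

Stoichiometric O₂ = 0.5 × 70.4 = 35.2 kmol; O₂ fed = 35.2 × 1.602 = 56.39 kmol.
N₂ fed = 56.39 × 79/21 = 212.1 kmol.
Fuel reacted = 0.939 × 70.4 → ξ = 66.11 kmol.
Outlet (n = n₀ + ν ξ):
  CO: 70.4 − 1(66.11) = 4.294
  O₂: 56.39 − 0.5(66.11) = 23.34
  N₂: 212.1 (inert)
  CO₂: 0 + 1(66.11) = 66.11

23.3 kmol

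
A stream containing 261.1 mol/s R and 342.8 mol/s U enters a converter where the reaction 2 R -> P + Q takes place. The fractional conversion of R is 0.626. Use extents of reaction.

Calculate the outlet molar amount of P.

81.7 mol/s

R reacted = 0.626 × 261.1 = 163.4 mol/s; ν_R = −2, so ξ = 163.4/2 = 81.72 mol/s.
Outlet amounts (n = n₀ + ν ξ):
  R: 261.1 − 2(81.72) = 97.65
  P: 0 + 1(81.72) = 81.72
  Q: 0 + 1(81.72) = 81.72
  U: 342.8 (inert)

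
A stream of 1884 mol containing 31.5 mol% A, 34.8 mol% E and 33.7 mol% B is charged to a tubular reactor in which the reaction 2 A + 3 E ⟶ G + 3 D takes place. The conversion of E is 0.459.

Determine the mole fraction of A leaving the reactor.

E reacted = 0.459 × 655.6 = 300.9 mol; ν_E = −3, so ξ = 300.9/3 = 100.3 mol.
Outlet amounts (n = n₀ + ν ξ):
  A: 593.5 − 2(100.3) = 392.8
  E: 655.6 − 3(100.3) = 354.7
  G: 0 + 1(100.3) = 100.3
  D: 0 + 3(100.3) = 300.9
  B: 634.9 (inert)
Total out = 1784 mol; y_A = 392.8 / 1784 = 0.2202.

0.22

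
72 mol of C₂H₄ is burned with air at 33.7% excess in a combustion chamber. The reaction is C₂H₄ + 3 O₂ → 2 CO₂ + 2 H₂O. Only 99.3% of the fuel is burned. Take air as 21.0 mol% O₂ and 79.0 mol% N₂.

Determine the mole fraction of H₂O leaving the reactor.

0.0988

Stoichiometric O₂ = 3 × 72 = 216 mol; O₂ fed = 216 × 1.337 = 288.8 mol.
N₂ fed = 288.8 × 79/21 = 1086 mol.
Fuel reacted = 0.993 × 72 → ξ = 71.5 mol.
Outlet (n = n₀ + ν ξ):
  C₂H₄: 72 − 1(71.5) = 0.504
  O₂: 288.8 − 3(71.5) = 74.3
  N₂: 1086 (inert)
  CO₂: 0 + 2(71.5) = 143
  H₂O: 0 + 2(71.5) = 143
Total out = 1447 mol; y_H₂O = 143 / 1447 = 0.09881.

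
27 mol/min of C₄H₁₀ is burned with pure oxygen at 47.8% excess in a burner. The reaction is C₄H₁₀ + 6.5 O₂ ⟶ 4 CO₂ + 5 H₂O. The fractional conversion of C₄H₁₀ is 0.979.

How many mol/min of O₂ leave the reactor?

87.6 mol/min

Stoichiometric O₂ = 6.5 × 27 = 175.5 mol/min; O₂ fed = 175.5 × 1.478 = 259.4 mol/min.
Fuel reacted = 0.979 × 27 → ξ = 26.43 mol/min.
Outlet (n = n₀ + ν ξ):
  C₄H₁₀: 27 − 1(26.43) = 0.567
  O₂: 259.4 − 6.5(26.43) = 87.57
  CO₂: 0 + 4(26.43) = 105.7
  H₂O: 0 + 5(26.43) = 132.2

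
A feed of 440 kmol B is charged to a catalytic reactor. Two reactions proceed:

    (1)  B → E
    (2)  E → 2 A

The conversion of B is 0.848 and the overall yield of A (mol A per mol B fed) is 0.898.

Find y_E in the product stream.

Conversion of B: B consumed = 1ξ₁ = 0.848 × 440 → ξ₁ = 373.1 kmol.
Yield of A: 2ξ₂ / 440 = 0.898 → ξ₂ = 197.6 kmol.
Outlet amounts (n = n₀ + Σ ν·ξ):
  B: 440 − 1(373.1) = 66.88
  E: 0 + 1(373.1) − 1(197.6) = 175.6
  A: 0 + 2(197.6) = 395.1
Total out = 637.6 kmol; y_E = 175.6 / 637.6 = 0.2754.

0.275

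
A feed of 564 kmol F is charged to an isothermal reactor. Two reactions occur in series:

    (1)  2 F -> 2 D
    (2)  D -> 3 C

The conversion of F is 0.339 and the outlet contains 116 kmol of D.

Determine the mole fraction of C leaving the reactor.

Conversion of F: F consumed = 2ξ₁ = 0.339 × 564 → ξ₁ = 95.6 kmol.
D balance: n_D = 0 + 2ξ₁ − 1ξ₂ = 116 → ξ₂ = (2·95.6 − 116)/1 = 75.2 kmol.
Outlet amounts (n = n₀ + Σ ν·ξ):
  F: 564 − 2(95.6) = 372.8
  D: 0 + 2(95.6) − 1(75.2) = 116
  C: 0 + 3(75.2) = 225.6
Total out = 714.4 kmol; y_C = 225.6 / 714.4 = 0.3158.

0.316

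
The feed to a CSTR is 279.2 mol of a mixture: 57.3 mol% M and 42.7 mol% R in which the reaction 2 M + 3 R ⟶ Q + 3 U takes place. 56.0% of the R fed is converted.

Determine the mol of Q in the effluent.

R reacted = 0.56 × 119.2 = 66.76 mol; ν_R = −3, so ξ = 66.76/3 = 22.25 mol.
Outlet amounts (n = n₀ + ν ξ):
  M: 160 − 2(22.25) = 115.5
  R: 119.2 − 3(22.25) = 52.46
  Q: 0 + 1(22.25) = 22.25
  U: 0 + 3(22.25) = 66.76

22.3 mol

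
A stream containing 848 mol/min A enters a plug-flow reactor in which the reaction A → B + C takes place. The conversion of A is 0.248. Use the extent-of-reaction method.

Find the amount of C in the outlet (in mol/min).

210 mol/min

A reacted = 0.248 × 848 = 210.3 mol/min; ν_A = −1, so ξ = 210.3/1 = 210.3 mol/min.
Outlet amounts (n = n₀ + ν ξ):
  A: 848 − 1(210.3) = 637.7
  B: 0 + 1(210.3) = 210.3
  C: 0 + 1(210.3) = 210.3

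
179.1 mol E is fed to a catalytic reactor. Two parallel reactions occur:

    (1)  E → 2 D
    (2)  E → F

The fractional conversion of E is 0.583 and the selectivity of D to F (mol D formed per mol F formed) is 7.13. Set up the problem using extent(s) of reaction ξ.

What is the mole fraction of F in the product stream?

0.0878

Conversion of E: E consumed = 0.583 × 179.1 = 104.4 mol = 1ξ₁ + 1ξ₂.
Selectivity: 2ξ₁ / (1ξ₂) = 7.13 → ξ₁ = 3.565 ξ₂.
Substitute: (1·3.565 + 1) ξ₂ = 104.4 → ξ₂ = 22.87 mol, ξ₁ = 81.54 mol.
Outlet amounts (n = n₀ + Σ ν·ξ):
  E: 179.1 − 1(81.54) − 1(22.87) = 74.68
  D: 0 + 2(81.54) = 163.1
  F: 0 + 1(22.87) = 22.87
Total out = 260.6 mol; y_F = 22.87 / 260.6 = 0.08776.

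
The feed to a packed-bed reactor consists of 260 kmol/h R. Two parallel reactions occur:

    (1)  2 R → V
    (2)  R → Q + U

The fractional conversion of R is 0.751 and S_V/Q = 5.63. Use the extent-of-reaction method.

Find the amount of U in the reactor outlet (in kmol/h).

15.9 kmol/h

Conversion of R: R consumed = 0.751 × 260 = 195.3 kmol/h = 2ξ₁ + 1ξ₂.
Selectivity: 1ξ₁ / (1ξ₂) = 5.63 → ξ₁ = 5.63 ξ₂.
Substitute: (2·5.63 + 1) ξ₂ = 195.3 → ξ₂ = 15.93 kmol/h, ξ₁ = 89.67 kmol/h.
Outlet amounts (n = n₀ + Σ ν·ξ):
  R: 260 − 2(89.67) − 1(15.93) = 64.74
  V: 0 + 1(89.67) = 89.67
  Q: 0 + 1(15.93) = 15.93
  U: 0 + 1(15.93) = 15.93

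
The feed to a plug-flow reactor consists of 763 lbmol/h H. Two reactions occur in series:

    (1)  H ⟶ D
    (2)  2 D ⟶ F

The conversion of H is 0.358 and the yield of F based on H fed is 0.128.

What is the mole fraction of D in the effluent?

Conversion of H: H consumed = 1ξ₁ = 0.358 × 763 → ξ₁ = 273.2 lbmol/h.
Yield of F: 1ξ₂ / 763 = 0.128 → ξ₂ = 97.66 lbmol/h.
Outlet amounts (n = n₀ + Σ ν·ξ):
  H: 763 − 1(273.2) = 489.8
  D: 0 + 1(273.2) − 2(97.66) = 77.83
  F: 0 + 1(97.66) = 97.66
Total out = 665.3 lbmol/h; y_D = 77.83 / 665.3 = 0.117.

0.117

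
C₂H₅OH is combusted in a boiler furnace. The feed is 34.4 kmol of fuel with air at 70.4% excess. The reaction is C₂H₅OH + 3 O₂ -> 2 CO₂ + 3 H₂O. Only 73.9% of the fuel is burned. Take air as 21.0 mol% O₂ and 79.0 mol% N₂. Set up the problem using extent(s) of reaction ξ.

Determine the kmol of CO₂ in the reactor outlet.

Stoichiometric O₂ = 3 × 34.4 = 103.2 kmol; O₂ fed = 103.2 × 1.704 = 175.9 kmol.
N₂ fed = 175.9 × 79/21 = 661.5 kmol.
Fuel reacted = 0.739 × 34.4 → ξ = 25.42 kmol.
Outlet (n = n₀ + ν ξ):
  C₂H₅OH: 34.4 − 1(25.42) = 8.978
  O₂: 175.9 − 3(25.42) = 99.59
  N₂: 661.5 (inert)
  CO₂: 0 + 2(25.42) = 50.84
  H₂O: 0 + 3(25.42) = 76.26

50.8 kmol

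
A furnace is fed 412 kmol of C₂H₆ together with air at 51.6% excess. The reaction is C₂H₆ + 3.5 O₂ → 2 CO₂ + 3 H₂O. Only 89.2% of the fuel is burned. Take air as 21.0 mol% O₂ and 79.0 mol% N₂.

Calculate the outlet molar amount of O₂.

900 kmol

Stoichiometric O₂ = 3.5 × 412 = 1442 kmol; O₂ fed = 1442 × 1.516 = 2186 kmol.
N₂ fed = 2186 × 79/21 = 8224 kmol.
Fuel reacted = 0.892 × 412 → ξ = 367.5 kmol.
Outlet (n = n₀ + ν ξ):
  C₂H₆: 412 − 1(367.5) = 44.5
  O₂: 2186 − 3.5(367.5) = 899.8
  N₂: 8224 (inert)
  CO₂: 0 + 2(367.5) = 735
  H₂O: 0 + 3(367.5) = 1103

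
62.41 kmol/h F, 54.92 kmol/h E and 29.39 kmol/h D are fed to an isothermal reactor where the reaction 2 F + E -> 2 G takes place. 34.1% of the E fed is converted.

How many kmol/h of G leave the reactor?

E reacted = 0.341 × 54.92 = 18.73 kmol/h; ν_E = −1, so ξ = 18.73/1 = 18.73 kmol/h.
Outlet amounts (n = n₀ + ν ξ):
  F: 62.41 − 2(18.73) = 24.95
  E: 54.92 − 1(18.73) = 36.19
  G: 0 + 2(18.73) = 37.46
  D: 29.39 (inert)

37.5 kmol/h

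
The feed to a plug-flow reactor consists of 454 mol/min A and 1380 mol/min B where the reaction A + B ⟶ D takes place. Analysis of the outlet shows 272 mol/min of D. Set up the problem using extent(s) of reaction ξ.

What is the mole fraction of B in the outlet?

0.709

For D: n = n₀ + 1ξ → 272 = 0 + 1ξ, giving ξ = 272 mol/min.
Outlet amounts (n = n₀ + ν ξ):
  A: 454 − 1(272) = 182
  B: 1380 − 1(272) = 1108
  D: 0 + 1(272) = 272
Total out = 1562 mol/min; y_B = 1108 / 1562 = 0.7093.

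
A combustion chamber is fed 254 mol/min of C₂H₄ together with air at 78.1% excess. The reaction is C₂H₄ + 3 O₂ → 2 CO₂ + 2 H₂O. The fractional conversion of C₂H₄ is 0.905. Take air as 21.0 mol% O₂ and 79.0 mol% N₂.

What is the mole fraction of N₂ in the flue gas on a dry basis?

0.816

Stoichiometric O₂ = 3 × 254 = 762 mol/min; O₂ fed = 762 × 1.781 = 1357 mol/min.
N₂ fed = 1357 × 79/21 = 5105 mol/min.
Fuel reacted = 0.905 × 254 → ξ = 229.9 mol/min.
Outlet (n = n₀ + ν ξ):
  C₂H₄: 254 − 1(229.9) = 24.13
  O₂: 1357 − 3(229.9) = 667.5
  N₂: 5105 (inert)
  CO₂: 0 + 2(229.9) = 459.7
  H₂O: 0 + 2(229.9) = 459.7
Dry total = 6257 mol/min; y_N₂ (dry) = 5105 / 6257 = 0.816.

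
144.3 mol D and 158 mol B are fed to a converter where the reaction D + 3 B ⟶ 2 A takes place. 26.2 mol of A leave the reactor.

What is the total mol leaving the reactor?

For A: n = n₀ + 2ξ → 26.2 = 0 + 2ξ, giving ξ = 13.1 mol.
Outlet amounts (n = n₀ + ν ξ):
  D: 144.3 − 1(13.1) = 131.2
  B: 158 − 3(13.1) = 118.7
  A: 0 + 2(13.1) = 26.2
Total out = 131.2 + 118.7 + 26.2 = 276.1 mol.

276 mol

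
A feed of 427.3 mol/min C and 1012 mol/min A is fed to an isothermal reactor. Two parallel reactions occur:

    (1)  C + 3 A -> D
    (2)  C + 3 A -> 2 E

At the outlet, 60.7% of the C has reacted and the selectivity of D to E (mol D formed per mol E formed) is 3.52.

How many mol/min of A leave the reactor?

Conversion of C: C consumed = 0.607 × 427.3 = 259.4 mol/min = 1ξ₁ + 1ξ₂.
Selectivity: 1ξ₁ / (2ξ₂) = 3.52 → ξ₁ = 7.04 ξ₂.
Substitute: (1·7.04 + 1) ξ₂ = 259.4 → ξ₂ = 32.26 mol/min, ξ₁ = 227.1 mol/min.
Outlet amounts (n = n₀ + Σ ν·ξ):
  C: 427.3 − 1(227.1) − 1(32.26) = 167.9
  A: 1012 − 3(227.1) − 3(32.26) = 233.9
  D: 0 + 1(227.1) = 227.1
  E: 0 + 2(32.26) = 64.52

234 mol/min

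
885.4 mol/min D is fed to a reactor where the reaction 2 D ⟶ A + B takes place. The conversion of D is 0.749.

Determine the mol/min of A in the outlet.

D reacted = 0.749 × 885.4 = 663.2 mol/min; ν_D = −2, so ξ = 663.2/2 = 331.6 mol/min.
Outlet amounts (n = n₀ + ν ξ):
  D: 885.4 − 2(331.6) = 222.2
  A: 0 + 1(331.6) = 331.6
  B: 0 + 1(331.6) = 331.6

332 mol/min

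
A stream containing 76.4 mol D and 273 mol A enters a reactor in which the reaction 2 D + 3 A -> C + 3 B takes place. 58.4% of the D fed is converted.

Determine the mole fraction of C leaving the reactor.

D reacted = 0.584 × 76.4 = 44.62 mol; ν_D = −2, so ξ = 44.62/2 = 22.31 mol.
Outlet amounts (n = n₀ + ν ξ):
  D: 76.4 − 2(22.31) = 31.78
  A: 273 − 3(22.31) = 206.1
  C: 0 + 1(22.31) = 22.31
  B: 0 + 3(22.31) = 66.93
Total out = 327.1 mol; y_C = 22.31 / 327.1 = 0.0682.

0.0682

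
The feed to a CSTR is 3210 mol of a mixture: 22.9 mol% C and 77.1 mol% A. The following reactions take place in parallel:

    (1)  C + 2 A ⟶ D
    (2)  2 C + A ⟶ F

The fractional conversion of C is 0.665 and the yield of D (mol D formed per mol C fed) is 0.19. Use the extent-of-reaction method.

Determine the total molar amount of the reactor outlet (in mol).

Yield of D: 1ξ₁ / 735.1 = 0.19 → ξ₁ = 139.7 mol.
Conversion of C: 1ξ₁ + 2ξ₂ = 0.665 × 735.1 = 488.8 → ξ₂ = 174.6 mol.
Outlet amounts (n = n₀ + Σ ν·ξ):
  C: 735.1 − 1(139.7) − 2(174.6) = 246.3
  A: 2475 − 2(139.7) − 1(174.6) = 2021
  D: 0 + 1(139.7) = 139.7
  F: 0 + 1(174.6) = 174.6
Total out = 246.3 + 2021 + 139.7 + 174.6 = 2581 mol.

2580 mol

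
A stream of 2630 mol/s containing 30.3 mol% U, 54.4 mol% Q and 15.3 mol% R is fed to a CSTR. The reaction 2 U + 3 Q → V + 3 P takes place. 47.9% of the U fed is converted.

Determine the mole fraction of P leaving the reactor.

U reacted = 0.479 × 796.9 = 381.7 mol/s; ν_U = −2, so ξ = 381.7/2 = 190.9 mol/s.
Outlet amounts (n = n₀ + ν ξ):
  U: 796.9 − 2(190.9) = 415.2
  Q: 1431 − 3(190.9) = 858.2
  V: 0 + 1(190.9) = 190.9
  P: 0 + 3(190.9) = 572.6
  R: 402.4 (inert)
Total out = 2439 mol/s; y_P = 572.6 / 2439 = 0.2347.

0.235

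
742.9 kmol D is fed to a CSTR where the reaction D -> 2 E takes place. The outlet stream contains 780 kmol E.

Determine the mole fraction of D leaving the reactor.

For E: n = n₀ + 2ξ → 780 = 0 + 2ξ, giving ξ = 390 kmol.
Outlet amounts (n = n₀ + ν ξ):
  D: 742.9 − 1(390) = 352.9
  E: 0 + 2(390) = 780
Total out = 1133 kmol; y_D = 352.9 / 1133 = 0.3115.

0.312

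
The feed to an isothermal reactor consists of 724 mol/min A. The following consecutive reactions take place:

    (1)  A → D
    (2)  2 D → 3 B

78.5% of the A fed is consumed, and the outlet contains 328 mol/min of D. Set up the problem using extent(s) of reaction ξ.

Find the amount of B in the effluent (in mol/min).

Conversion of A: A consumed = 1ξ₁ = 0.785 × 724 → ξ₁ = 568.3 mol/min.
D balance: n_D = 0 + 1ξ₁ − 2ξ₂ = 328 → ξ₂ = (1·568.3 − 328)/2 = 120.2 mol/min.
Outlet amounts (n = n₀ + Σ ν·ξ):
  A: 724 − 1(568.3) = 155.7
  D: 0 + 1(568.3) − 2(120.2) = 328
  B: 0 + 3(120.2) = 360.5

361 mol/min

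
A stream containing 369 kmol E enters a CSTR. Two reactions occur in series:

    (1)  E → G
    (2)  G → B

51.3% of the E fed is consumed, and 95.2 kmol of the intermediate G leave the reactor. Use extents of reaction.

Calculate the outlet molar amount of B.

94.1 kmol

Conversion of E: E consumed = 1ξ₁ = 0.513 × 369 → ξ₁ = 189.3 kmol.
G balance: n_G = 0 + 1ξ₁ − 1ξ₂ = 95.2 → ξ₂ = (1·189.3 − 95.2)/1 = 94.1 kmol.
Outlet amounts (n = n₀ + Σ ν·ξ):
  E: 369 − 1(189.3) = 179.7
  G: 0 + 1(189.3) − 1(94.1) = 95.2
  B: 0 + 1(94.1) = 94.1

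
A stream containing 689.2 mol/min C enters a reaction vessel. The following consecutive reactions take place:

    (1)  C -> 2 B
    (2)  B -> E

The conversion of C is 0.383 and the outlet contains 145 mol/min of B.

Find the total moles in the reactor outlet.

953 mol/min

Conversion of C: C consumed = 1ξ₁ = 0.383 × 689.2 → ξ₁ = 264 mol/min.
B balance: n_B = 0 + 2ξ₁ − 1ξ₂ = 145 → ξ₂ = (2·264 − 145)/1 = 382.9 mol/min.
Outlet amounts (n = n₀ + Σ ν·ξ):
  C: 689.2 − 1(264) = 425.2
  B: 0 + 2(264) − 1(382.9) = 145
  E: 0 + 1(382.9) = 382.9
Total out = 425.2 + 145 + 382.9 = 953.2 mol/min.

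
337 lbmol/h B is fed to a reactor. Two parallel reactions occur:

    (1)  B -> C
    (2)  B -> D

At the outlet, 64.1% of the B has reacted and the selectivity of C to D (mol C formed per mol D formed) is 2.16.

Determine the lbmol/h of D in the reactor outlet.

68.4 lbmol/h

Conversion of B: B consumed = 0.641 × 337 = 216 lbmol/h = 1ξ₁ + 1ξ₂.
Selectivity: 1ξ₁ / (1ξ₂) = 2.16 → ξ₁ = 2.16 ξ₂.
Substitute: (1·2.16 + 1) ξ₂ = 216 → ξ₂ = 68.36 lbmol/h, ξ₁ = 147.7 lbmol/h.
Outlet amounts (n = n₀ + Σ ν·ξ):
  B: 337 − 1(147.7) − 1(68.36) = 121
  C: 0 + 1(147.7) = 147.7
  D: 0 + 1(68.36) = 68.36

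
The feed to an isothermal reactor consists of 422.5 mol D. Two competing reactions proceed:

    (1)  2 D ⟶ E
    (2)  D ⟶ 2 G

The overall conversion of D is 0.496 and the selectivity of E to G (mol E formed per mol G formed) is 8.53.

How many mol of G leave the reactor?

Conversion of D: D consumed = 0.496 × 422.5 = 209.6 mol = 2ξ₁ + 1ξ₂.
Selectivity: 1ξ₁ / (2ξ₂) = 8.53 → ξ₁ = 17.06 ξ₂.
Substitute: (2·17.06 + 1) ξ₂ = 209.6 → ξ₂ = 5.967 mol, ξ₁ = 101.8 mol.
Outlet amounts (n = n₀ + Σ ν·ξ):
  D: 422.5 − 2(101.8) − 1(5.967) = 212.9
  E: 0 + 1(101.8) = 101.8
  G: 0 + 2(5.967) = 11.93

11.9 mol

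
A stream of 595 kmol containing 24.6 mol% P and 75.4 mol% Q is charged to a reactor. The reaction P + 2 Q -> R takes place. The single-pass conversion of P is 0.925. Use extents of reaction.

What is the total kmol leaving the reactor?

324 kmol

P reacted = 0.925 × 146.4 = 135.4 kmol; ν_P = −1, so ξ = 135.4/1 = 135.4 kmol.
Outlet amounts (n = n₀ + ν ξ):
  P: 146.4 − 1(135.4) = 10.98
  Q: 448.6 − 2(135.4) = 177.8
  R: 0 + 1(135.4) = 135.4
Total out = 10.98 + 177.8 + 135.4 = 324.2 kmol.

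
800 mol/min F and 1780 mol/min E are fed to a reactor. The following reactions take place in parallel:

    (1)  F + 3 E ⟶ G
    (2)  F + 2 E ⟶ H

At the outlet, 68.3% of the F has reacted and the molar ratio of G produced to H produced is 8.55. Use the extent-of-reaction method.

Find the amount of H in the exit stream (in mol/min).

57.2 mol/min

Conversion of F: F consumed = 0.683 × 800 = 546.4 mol/min = 1ξ₁ + 1ξ₂.
Selectivity: 1ξ₁ / (1ξ₂) = 8.55 → ξ₁ = 8.55 ξ₂.
Substitute: (1·8.55 + 1) ξ₂ = 546.4 → ξ₂ = 57.21 mol/min, ξ₁ = 489.2 mol/min.
Outlet amounts (n = n₀ + Σ ν·ξ):
  F: 800 − 1(489.2) − 1(57.21) = 253.6
  E: 1780 − 3(489.2) − 2(57.21) = 198
  G: 0 + 1(489.2) = 489.2
  H: 0 + 1(57.21) = 57.21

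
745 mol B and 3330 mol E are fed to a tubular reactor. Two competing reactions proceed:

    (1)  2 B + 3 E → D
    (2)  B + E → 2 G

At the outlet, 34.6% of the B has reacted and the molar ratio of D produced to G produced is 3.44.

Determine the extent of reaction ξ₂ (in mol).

ξ₂ = 17.5 mol

Conversion of B: B consumed = 0.346 × 745 = 257.8 mol = 2ξ₁ + 1ξ₂.
Selectivity: 1ξ₁ / (2ξ₂) = 3.44 → ξ₁ = 6.88 ξ₂.
Substitute: (2·6.88 + 1) ξ₂ = 257.8 → ξ₂ = 17.46 mol, ξ₁ = 120.2 mol.
Outlet amounts (n = n₀ + Σ ν·ξ):
  B: 745 − 2(120.2) − 1(17.46) = 487.2
  E: 3330 − 3(120.2) − 1(17.46) = 2952
  D: 0 + 1(120.2) = 120.2
  G: 0 + 2(17.46) = 34.93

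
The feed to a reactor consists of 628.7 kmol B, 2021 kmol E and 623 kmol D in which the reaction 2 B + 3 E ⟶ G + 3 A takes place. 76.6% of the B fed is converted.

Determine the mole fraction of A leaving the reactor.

B reacted = 0.766 × 628.7 = 481.6 kmol; ν_B = −2, so ξ = 481.6/2 = 240.8 kmol.
Outlet amounts (n = n₀ + ν ξ):
  B: 628.7 − 2(240.8) = 147.1
  E: 2021 − 3(240.8) = 1299
  G: 0 + 1(240.8) = 240.8
  A: 0 + 3(240.8) = 722.4
  D: 623 (inert)
Total out = 3032 kmol; y_A = 722.4 / 3032 = 0.2383.

0.238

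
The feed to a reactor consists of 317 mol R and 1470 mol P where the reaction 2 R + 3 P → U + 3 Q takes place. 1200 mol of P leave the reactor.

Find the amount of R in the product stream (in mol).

For P: n = n₀ − 3ξ → 1200 = 1470 − 3ξ, giving ξ = 90 mol.
Outlet amounts (n = n₀ + ν ξ):
  R: 317 − 2(90) = 137
  P: 1470 − 3(90) = 1200
  U: 0 + 1(90) = 90
  Q: 0 + 3(90) = 270

137 mol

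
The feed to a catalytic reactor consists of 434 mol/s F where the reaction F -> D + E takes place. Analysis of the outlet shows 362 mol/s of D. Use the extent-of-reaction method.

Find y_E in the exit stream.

0.455

For D: n = n₀ + 1ξ → 362 = 0 + 1ξ, giving ξ = 362 mol/s.
Outlet amounts (n = n₀ + ν ξ):
  F: 434 − 1(362) = 72
  D: 0 + 1(362) = 362
  E: 0 + 1(362) = 362
Total out = 796 mol/s; y_E = 362 / 796 = 0.4548.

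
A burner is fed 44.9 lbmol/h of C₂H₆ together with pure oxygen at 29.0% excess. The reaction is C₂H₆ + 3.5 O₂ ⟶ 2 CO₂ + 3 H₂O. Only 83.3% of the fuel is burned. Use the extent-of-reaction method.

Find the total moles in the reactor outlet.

266 lbmol/h

Stoichiometric O₂ = 3.5 × 44.9 = 157.2 lbmol/h; O₂ fed = 157.2 × 1.290 = 202.7 lbmol/h.
Fuel reacted = 0.833 × 44.9 → ξ = 37.4 lbmol/h.
Outlet (n = n₀ + ν ξ):
  C₂H₆: 44.9 − 1(37.4) = 7.498
  O₂: 202.7 − 3.5(37.4) = 71.82
  CO₂: 0 + 2(37.4) = 74.8
  H₂O: 0 + 3(37.4) = 112.2
Total out = 7.498 + 71.82 + 74.8 + 112.2 = 266.3 lbmol/h.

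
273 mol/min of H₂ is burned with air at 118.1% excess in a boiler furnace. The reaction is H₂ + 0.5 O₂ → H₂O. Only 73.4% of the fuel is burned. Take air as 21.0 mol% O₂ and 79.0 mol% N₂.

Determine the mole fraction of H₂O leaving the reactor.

0.126

Stoichiometric O₂ = 0.5 × 273 = 136.5 mol/min; O₂ fed = 136.5 × 2.181 = 297.7 mol/min.
N₂ fed = 297.7 × 79/21 = 1120 mol/min.
Fuel reacted = 0.734 × 273 → ξ = 200.4 mol/min.
Outlet (n = n₀ + ν ξ):
  H₂: 273 − 1(200.4) = 72.62
  O₂: 297.7 − 0.5(200.4) = 197.5
  N₂: 1120 (inert)
  H₂O: 0 + 1(200.4) = 200.4
Total out = 1590 mol/min; y_H₂O = 200.4 / 1590 = 0.126.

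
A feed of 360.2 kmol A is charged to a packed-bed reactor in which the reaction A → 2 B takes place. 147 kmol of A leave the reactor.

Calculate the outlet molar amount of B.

For A: n = n₀ − 1ξ → 147 = 360.2 − 1ξ, giving ξ = 213.2 kmol.
Outlet amounts (n = n₀ + ν ξ):
  A: 360.2 − 1(213.2) = 147
  B: 0 + 2(213.2) = 426.4

426 kmol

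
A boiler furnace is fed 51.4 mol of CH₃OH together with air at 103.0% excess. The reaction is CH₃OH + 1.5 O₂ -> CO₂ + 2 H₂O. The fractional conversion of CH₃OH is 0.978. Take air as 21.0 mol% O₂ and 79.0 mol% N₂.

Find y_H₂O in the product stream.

Stoichiometric O₂ = 1.5 × 51.4 = 77.1 mol; O₂ fed = 77.1 × 2.030 = 156.5 mol.
N₂ fed = 156.5 × 79/21 = 588.8 mol.
Fuel reacted = 0.978 × 51.4 → ξ = 50.27 mol.
Outlet (n = n₀ + ν ξ):
  CH₃OH: 51.4 − 1(50.27) = 1.131
  O₂: 156.5 − 1.5(50.27) = 81.11
  N₂: 588.8 (inert)
  CO₂: 0 + 1(50.27) = 50.27
  H₂O: 0 + 2(50.27) = 100.5
Total out = 821.8 mol; y_H₂O = 100.5 / 821.8 = 0.1223.

0.122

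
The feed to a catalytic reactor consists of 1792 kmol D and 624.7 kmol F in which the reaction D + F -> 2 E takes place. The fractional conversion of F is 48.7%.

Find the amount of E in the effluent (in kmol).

F reacted = 0.487 × 624.7 = 304.2 kmol; ν_F = −1, so ξ = 304.2/1 = 304.2 kmol.
Outlet amounts (n = n₀ + ν ξ):
  D: 1792 − 1(304.2) = 1488
  F: 624.7 − 1(304.2) = 320.5
  E: 0 + 2(304.2) = 608.5

608 kmol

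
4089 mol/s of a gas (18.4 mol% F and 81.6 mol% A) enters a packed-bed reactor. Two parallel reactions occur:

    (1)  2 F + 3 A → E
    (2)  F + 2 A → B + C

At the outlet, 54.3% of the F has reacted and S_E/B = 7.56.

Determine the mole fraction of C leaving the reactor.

0.00769

Conversion of F: F consumed = 0.543 × 752.4 = 408.5 mol/s = 2ξ₁ + 1ξ₂.
Selectivity: 1ξ₁ / (1ξ₂) = 7.56 → ξ₁ = 7.56 ξ₂.
Substitute: (2·7.56 + 1) ξ₂ = 408.5 → ξ₂ = 25.34 mol/s, ξ₁ = 191.6 mol/s.
Outlet amounts (n = n₀ + Σ ν·ξ):
  F: 752.4 − 2(191.6) − 1(25.34) = 343.8
  A: 3337 − 3(191.6) − 2(25.34) = 2711
  E: 0 + 1(191.6) = 191.6
  B: 0 + 1(25.34) = 25.34
  C: 0 + 1(25.34) = 25.34
Total out = 3297 mol/s; y_C = 25.34 / 3297 = 0.007686.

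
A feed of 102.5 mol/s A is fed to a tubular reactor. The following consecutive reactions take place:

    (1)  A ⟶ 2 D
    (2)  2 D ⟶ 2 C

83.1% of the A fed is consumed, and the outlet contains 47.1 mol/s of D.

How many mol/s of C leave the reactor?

Conversion of A: A consumed = 1ξ₁ = 0.831 × 102.5 → ξ₁ = 85.18 mol/s.
D balance: n_D = 0 + 2ξ₁ − 2ξ₂ = 47.1 → ξ₂ = (2·85.18 − 47.1)/2 = 61.63 mol/s.
Outlet amounts (n = n₀ + Σ ν·ξ):
  A: 102.5 − 1(85.18) = 17.32
  D: 0 + 2(85.18) − 2(61.63) = 47.1
  C: 0 + 2(61.63) = 123.3

123 mol/s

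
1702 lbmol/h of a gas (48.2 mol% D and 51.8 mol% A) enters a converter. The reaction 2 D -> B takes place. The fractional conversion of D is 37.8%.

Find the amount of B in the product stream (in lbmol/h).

D reacted = 0.378 × 820.4 = 310.1 lbmol/h; ν_D = −2, so ξ = 310.1/2 = 155 lbmol/h.
Outlet amounts (n = n₀ + ν ξ):
  D: 820.4 − 2(155) = 510.3
  B: 0 + 1(155) = 155
  A: 881.6 (inert)

155 lbmol/h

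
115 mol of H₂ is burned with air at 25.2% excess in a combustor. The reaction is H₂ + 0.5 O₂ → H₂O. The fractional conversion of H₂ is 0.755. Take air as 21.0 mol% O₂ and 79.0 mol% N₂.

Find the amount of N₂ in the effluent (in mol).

271 mol

Stoichiometric O₂ = 0.5 × 115 = 57.5 mol; O₂ fed = 57.5 × 1.252 = 71.99 mol.
N₂ fed = 71.99 × 79/21 = 270.8 mol.
Fuel reacted = 0.755 × 115 → ξ = 86.83 mol.
Outlet (n = n₀ + ν ξ):
  H₂: 115 − 1(86.83) = 28.17
  O₂: 71.99 − 0.5(86.83) = 28.58
  N₂: 270.8 (inert)
  H₂O: 0 + 1(86.83) = 86.83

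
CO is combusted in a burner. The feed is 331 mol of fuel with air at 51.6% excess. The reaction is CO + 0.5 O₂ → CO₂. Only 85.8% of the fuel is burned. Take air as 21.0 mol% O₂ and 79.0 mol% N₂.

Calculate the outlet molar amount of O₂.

109 mol

Stoichiometric O₂ = 0.5 × 331 = 165.5 mol; O₂ fed = 165.5 × 1.516 = 250.9 mol.
N₂ fed = 250.9 × 79/21 = 943.9 mol.
Fuel reacted = 0.858 × 331 → ξ = 284 mol.
Outlet (n = n₀ + ν ξ):
  CO: 331 − 1(284) = 47
  O₂: 250.9 − 0.5(284) = 108.9
  N₂: 943.9 (inert)
  CO₂: 0 + 1(284) = 284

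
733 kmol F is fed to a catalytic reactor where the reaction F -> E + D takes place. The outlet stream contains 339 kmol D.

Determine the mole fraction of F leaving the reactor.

For D: n = n₀ + 1ξ → 339 = 0 + 1ξ, giving ξ = 339 kmol.
Outlet amounts (n = n₀ + ν ξ):
  F: 733 − 1(339) = 394
  E: 0 + 1(339) = 339
  D: 0 + 1(339) = 339
Total out = 1072 kmol; y_F = 394 / 1072 = 0.3675.

0.368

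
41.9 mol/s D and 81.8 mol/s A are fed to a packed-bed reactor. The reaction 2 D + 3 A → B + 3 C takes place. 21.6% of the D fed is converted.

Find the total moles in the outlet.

D reacted = 0.216 × 41.9 = 9.05 mol/s; ν_D = −2, so ξ = 9.05/2 = 4.525 mol/s.
Outlet amounts (n = n₀ + ν ξ):
  D: 41.9 − 2(4.525) = 32.85
  A: 81.8 − 3(4.525) = 68.22
  B: 0 + 1(4.525) = 4.525
  C: 0 + 3(4.525) = 13.58
Total out = 32.85 + 68.22 + 4.525 + 13.58 = 119.2 mol/s.

119 mol/s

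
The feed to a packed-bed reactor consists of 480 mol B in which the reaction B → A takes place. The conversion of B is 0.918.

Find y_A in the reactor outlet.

B reacted = 0.918 × 480 = 440.6 mol; ν_B = −1, so ξ = 440.6/1 = 440.6 mol.
Outlet amounts (n = n₀ + ν ξ):
  B: 480 − 1(440.6) = 39.36
  A: 0 + 1(440.6) = 440.6
Total out = 480 mol; y_A = 440.6 / 480 = 0.918.

0.918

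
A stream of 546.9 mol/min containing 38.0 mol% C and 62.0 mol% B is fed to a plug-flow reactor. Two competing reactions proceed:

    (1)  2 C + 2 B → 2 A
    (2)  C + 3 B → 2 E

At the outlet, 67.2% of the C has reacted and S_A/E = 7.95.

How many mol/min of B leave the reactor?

Conversion of C: C consumed = 0.672 × 207.8 = 139.7 mol/min = 2ξ₁ + 1ξ₂.
Selectivity: 2ξ₁ / (2ξ₂) = 7.95 → ξ₁ = 7.95 ξ₂.
Substitute: (2·7.95 + 1) ξ₂ = 139.7 → ξ₂ = 8.264 mol/min, ξ₁ = 65.7 mol/min.
Outlet amounts (n = n₀ + Σ ν·ξ):
  C: 207.8 − 2(65.7) − 1(8.264) = 68.17
  B: 339.1 − 2(65.7) − 3(8.264) = 182.9
  A: 0 + 2(65.7) = 131.4
  E: 0 + 2(8.264) = 16.53

183 mol/min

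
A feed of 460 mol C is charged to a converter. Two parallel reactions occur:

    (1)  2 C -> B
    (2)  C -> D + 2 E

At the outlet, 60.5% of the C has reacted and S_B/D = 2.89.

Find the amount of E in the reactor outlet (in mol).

82.1 mol

Conversion of C: C consumed = 0.605 × 460 = 278.3 mol = 2ξ₁ + 1ξ₂.
Selectivity: 1ξ₁ / (1ξ₂) = 2.89 → ξ₁ = 2.89 ξ₂.
Substitute: (2·2.89 + 1) ξ₂ = 278.3 → ξ₂ = 41.05 mol, ξ₁ = 118.6 mol.
Outlet amounts (n = n₀ + Σ ν·ξ):
  C: 460 − 2(118.6) − 1(41.05) = 181.7
  B: 0 + 1(118.6) = 118.6
  D: 0 + 1(41.05) = 41.05
  E: 0 + 2(41.05) = 82.09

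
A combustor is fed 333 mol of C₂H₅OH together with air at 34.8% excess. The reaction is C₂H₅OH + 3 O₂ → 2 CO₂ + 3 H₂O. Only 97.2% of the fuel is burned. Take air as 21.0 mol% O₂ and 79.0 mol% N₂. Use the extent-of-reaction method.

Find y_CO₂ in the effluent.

0.0916

Stoichiometric O₂ = 3 × 333 = 999 mol; O₂ fed = 999 × 1.348 = 1347 mol.
N₂ fed = 1347 × 79/21 = 5066 mol.
Fuel reacted = 0.972 × 333 → ξ = 323.7 mol.
Outlet (n = n₀ + ν ξ):
  C₂H₅OH: 333 − 1(323.7) = 9.324
  O₂: 1347 − 3(323.7) = 375.6
  N₂: 5066 (inert)
  CO₂: 0 + 2(323.7) = 647.4
  H₂O: 0 + 3(323.7) = 971
Total out = 7069 mol; y_CO₂ = 647.4 / 7069 = 0.09157.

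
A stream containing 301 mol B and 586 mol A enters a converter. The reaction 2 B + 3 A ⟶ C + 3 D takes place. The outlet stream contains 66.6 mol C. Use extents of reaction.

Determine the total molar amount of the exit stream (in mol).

For C: n = n₀ + 1ξ → 66.6 = 0 + 1ξ, giving ξ = 66.6 mol.
Outlet amounts (n = n₀ + ν ξ):
  B: 301 − 2(66.6) = 167.8
  A: 586 − 3(66.6) = 386.2
  C: 0 + 1(66.6) = 66.6
  D: 0 + 3(66.6) = 199.8
Total out = 167.8 + 386.2 + 66.6 + 199.8 = 820.4 mol.

820 mol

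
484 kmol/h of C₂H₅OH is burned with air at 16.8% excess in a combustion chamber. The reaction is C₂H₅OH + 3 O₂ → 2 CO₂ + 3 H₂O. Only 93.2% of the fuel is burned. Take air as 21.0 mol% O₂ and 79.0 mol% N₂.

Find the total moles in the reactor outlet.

9010 kmol/h

Stoichiometric O₂ = 3 × 484 = 1452 kmol/h; O₂ fed = 1452 × 1.168 = 1696 kmol/h.
N₂ fed = 1696 × 79/21 = 6380 kmol/h.
Fuel reacted = 0.932 × 484 → ξ = 451.1 kmol/h.
Outlet (n = n₀ + ν ξ):
  C₂H₅OH: 484 − 1(451.1) = 32.91
  O₂: 1696 − 3(451.1) = 342.7
  N₂: 6380 (inert)
  CO₂: 0 + 2(451.1) = 902.2
  H₂O: 0 + 3(451.1) = 1353
Total out = 32.91 + 342.7 + 6380 + 902.2 + 1353 = 9011 kmol/h.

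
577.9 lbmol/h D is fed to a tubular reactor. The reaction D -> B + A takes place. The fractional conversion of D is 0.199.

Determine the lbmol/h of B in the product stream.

115 lbmol/h

D reacted = 0.199 × 577.9 = 115 lbmol/h; ν_D = −1, so ξ = 115/1 = 115 lbmol/h.
Outlet amounts (n = n₀ + ν ξ):
  D: 577.9 − 1(115) = 462.9
  B: 0 + 1(115) = 115
  A: 0 + 1(115) = 115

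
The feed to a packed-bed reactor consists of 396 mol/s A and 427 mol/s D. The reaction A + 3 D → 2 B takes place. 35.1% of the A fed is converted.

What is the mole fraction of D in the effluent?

0.0184

A reacted = 0.351 × 396 = 139 mol/s; ν_A = −1, so ξ = 139/1 = 139 mol/s.
Outlet amounts (n = n₀ + ν ξ):
  A: 396 − 1(139) = 257
  D: 427 − 3(139) = 10.01
  B: 0 + 2(139) = 278
Total out = 545 mol/s; y_D = 10.01 / 545 = 0.01837.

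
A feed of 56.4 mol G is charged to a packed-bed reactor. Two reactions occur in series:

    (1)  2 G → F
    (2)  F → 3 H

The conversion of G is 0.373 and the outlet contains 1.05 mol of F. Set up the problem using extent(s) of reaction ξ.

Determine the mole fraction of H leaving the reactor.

0.438

Conversion of G: G consumed = 2ξ₁ = 0.373 × 56.4 → ξ₁ = 10.52 mol.
F balance: n_F = 0 + 1ξ₁ − 1ξ₂ = 1.05 → ξ₂ = (1·10.52 − 1.05)/1 = 9.469 mol.
Outlet amounts (n = n₀ + Σ ν·ξ):
  G: 56.4 − 2(10.52) = 35.36
  F: 0 + 1(10.52) − 1(9.469) = 1.05
  H: 0 + 3(9.469) = 28.41
Total out = 64.82 mol; y_H = 28.41 / 64.82 = 0.4382.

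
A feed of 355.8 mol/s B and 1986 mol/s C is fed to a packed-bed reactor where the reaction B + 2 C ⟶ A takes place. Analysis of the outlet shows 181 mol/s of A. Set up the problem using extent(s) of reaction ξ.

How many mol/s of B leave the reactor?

175 mol/s

For A: n = n₀ + 1ξ → 181 = 0 + 1ξ, giving ξ = 181 mol/s.
Outlet amounts (n = n₀ + ν ξ):
  B: 355.8 − 1(181) = 174.8
  C: 1986 − 2(181) = 1624
  A: 0 + 1(181) = 181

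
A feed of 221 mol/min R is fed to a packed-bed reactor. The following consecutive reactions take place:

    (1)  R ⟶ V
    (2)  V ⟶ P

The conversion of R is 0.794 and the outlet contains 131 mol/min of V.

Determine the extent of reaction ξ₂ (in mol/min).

ξ₂ = 44.5 mol/min

Conversion of R: R consumed = 1ξ₁ = 0.794 × 221 → ξ₁ = 175.5 mol/min.
V balance: n_V = 0 + 1ξ₁ − 1ξ₂ = 131 → ξ₂ = (1·175.5 − 131)/1 = 44.47 mol/min.
Outlet amounts (n = n₀ + Σ ν·ξ):
  R: 221 − 1(175.5) = 45.53
  V: 0 + 1(175.5) − 1(44.47) = 131
  P: 0 + 1(44.47) = 44.47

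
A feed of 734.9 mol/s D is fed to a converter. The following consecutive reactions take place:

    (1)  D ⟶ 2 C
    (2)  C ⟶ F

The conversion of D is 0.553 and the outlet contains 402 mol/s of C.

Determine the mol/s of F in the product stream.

Conversion of D: D consumed = 1ξ₁ = 0.553 × 734.9 → ξ₁ = 406.4 mol/s.
C balance: n_C = 0 + 2ξ₁ − 1ξ₂ = 402 → ξ₂ = (2·406.4 − 402)/1 = 410.8 mol/s.
Outlet amounts (n = n₀ + Σ ν·ξ):
  D: 734.9 − 1(406.4) = 328.5
  C: 0 + 2(406.4) − 1(410.8) = 402
  F: 0 + 1(410.8) = 410.8

411 mol/s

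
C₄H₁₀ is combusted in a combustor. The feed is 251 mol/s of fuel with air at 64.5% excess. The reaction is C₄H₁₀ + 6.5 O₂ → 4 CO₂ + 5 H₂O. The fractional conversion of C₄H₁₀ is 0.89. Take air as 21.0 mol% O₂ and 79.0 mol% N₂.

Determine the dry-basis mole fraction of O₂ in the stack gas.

0.101

Stoichiometric O₂ = 6.5 × 251 = 1632 mol/s; O₂ fed = 1632 × 1.645 = 2684 mol/s.
N₂ fed = 2684 × 79/21 = 10100 mol/s.
Fuel reacted = 0.89 × 251 → ξ = 223.4 mol/s.
Outlet (n = n₀ + ν ξ):
  C₄H₁₀: 251 − 1(223.4) = 27.61
  O₂: 2684 − 6.5(223.4) = 1232
  N₂: 10100 (inert)
  CO₂: 0 + 4(223.4) = 893.6
  H₂O: 0 + 5(223.4) = 1117
Dry total = 12250 mol/s; y_O₂ (dry) = 1232 / 12250 = 0.1006.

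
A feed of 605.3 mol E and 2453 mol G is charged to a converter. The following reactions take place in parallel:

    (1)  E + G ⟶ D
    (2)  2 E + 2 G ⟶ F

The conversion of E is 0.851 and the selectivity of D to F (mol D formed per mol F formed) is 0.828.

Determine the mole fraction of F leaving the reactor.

Conversion of E: E consumed = 0.851 × 605.3 = 515.1 mol = 1ξ₁ + 2ξ₂.
Selectivity: 1ξ₁ / (1ξ₂) = 0.828 → ξ₁ = 0.828 ξ₂.
Substitute: (1·0.828 + 2) ξ₂ = 515.1 → ξ₂ = 182.1 mol, ξ₁ = 150.8 mol.
Outlet amounts (n = n₀ + Σ ν·ξ):
  E: 605.3 − 1(150.8) − 2(182.1) = 90.19
  G: 2453 − 1(150.8) − 2(182.1) = 1938
  D: 0 + 1(150.8) = 150.8
  F: 0 + 1(182.1) = 182.1
Total out = 2361 mol; y_F = 182.1 / 2361 = 0.07715.

0.0771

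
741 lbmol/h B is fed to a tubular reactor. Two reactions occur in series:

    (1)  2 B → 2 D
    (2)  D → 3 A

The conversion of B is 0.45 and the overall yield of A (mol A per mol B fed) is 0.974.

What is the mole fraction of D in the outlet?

Conversion of B: B consumed = 2ξ₁ = 0.45 × 741 → ξ₁ = 166.7 lbmol/h.
Yield of A: 3ξ₂ / 741 = 0.974 → ξ₂ = 240.6 lbmol/h.
Outlet amounts (n = n₀ + Σ ν·ξ):
  B: 741 − 2(166.7) = 407.6
  D: 0 + 2(166.7) − 1(240.6) = 92.87
  A: 0 + 3(240.6) = 721.7
Total out = 1222 lbmol/h; y_D = 92.87 / 1222 = 0.07599.

0.076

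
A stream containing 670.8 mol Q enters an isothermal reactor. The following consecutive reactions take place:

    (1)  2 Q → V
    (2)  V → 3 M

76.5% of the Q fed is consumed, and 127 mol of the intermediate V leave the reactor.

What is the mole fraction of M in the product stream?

Conversion of Q: Q consumed = 2ξ₁ = 0.765 × 670.8 → ξ₁ = 256.6 mol.
V balance: n_V = 0 + 1ξ₁ − 1ξ₂ = 127 → ξ₂ = (1·256.6 − 127)/1 = 129.6 mol.
Outlet amounts (n = n₀ + Σ ν·ξ):
  Q: 670.8 − 2(256.6) = 157.6
  V: 0 + 1(256.6) − 1(129.6) = 127
  M: 0 + 3(129.6) = 388.7
Total out = 673.4 mol; y_M = 388.7 / 673.4 = 0.5773.

0.577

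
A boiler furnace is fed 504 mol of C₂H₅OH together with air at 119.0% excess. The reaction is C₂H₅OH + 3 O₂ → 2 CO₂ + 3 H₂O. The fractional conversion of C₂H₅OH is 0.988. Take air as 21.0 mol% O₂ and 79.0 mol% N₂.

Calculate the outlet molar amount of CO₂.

996 mol

Stoichiometric O₂ = 3 × 504 = 1512 mol; O₂ fed = 1512 × 2.190 = 3311 mol.
N₂ fed = 3311 × 79/21 = 12460 mol.
Fuel reacted = 0.988 × 504 → ξ = 498 mol.
Outlet (n = n₀ + ν ξ):
  C₂H₅OH: 504 − 1(498) = 6.048
  O₂: 3311 − 3(498) = 1817
  N₂: 12460 (inert)
  CO₂: 0 + 2(498) = 995.9
  H₂O: 0 + 3(498) = 1494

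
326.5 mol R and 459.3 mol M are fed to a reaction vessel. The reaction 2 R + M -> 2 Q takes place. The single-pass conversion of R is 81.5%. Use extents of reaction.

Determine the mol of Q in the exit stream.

266 mol

R reacted = 0.815 × 326.5 = 266.1 mol; ν_R = −2, so ξ = 266.1/2 = 133 mol.
Outlet amounts (n = n₀ + ν ξ):
  R: 326.5 − 2(133) = 60.4
  M: 459.3 − 1(133) = 326.3
  Q: 0 + 2(133) = 266.1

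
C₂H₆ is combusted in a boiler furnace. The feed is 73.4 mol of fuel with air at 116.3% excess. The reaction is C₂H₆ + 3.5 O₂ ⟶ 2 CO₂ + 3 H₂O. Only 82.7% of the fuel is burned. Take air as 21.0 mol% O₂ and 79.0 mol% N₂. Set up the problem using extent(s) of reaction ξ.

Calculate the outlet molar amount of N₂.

Stoichiometric O₂ = 3.5 × 73.4 = 256.9 mol; O₂ fed = 256.9 × 2.163 = 555.7 mol.
N₂ fed = 555.7 × 79/21 = 2090 mol.
Fuel reacted = 0.827 × 73.4 → ξ = 60.7 mol.
Outlet (n = n₀ + ν ξ):
  C₂H₆: 73.4 − 1(60.7) = 12.7
  O₂: 555.7 − 3.5(60.7) = 343.2
  N₂: 2090 (inert)
  CO₂: 0 + 2(60.7) = 121.4
  H₂O: 0 + 3(60.7) = 182.1

2090 mol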